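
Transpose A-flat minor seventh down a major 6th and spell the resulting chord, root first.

Transposed root: A-flat → C-flat (major 6th down). So we spell C-flat minor seventh:
- root: C-flat
- minor 3rd: E-double-flat
- perfect 5th: G-flat
- minor 7th: B-double-flat

C-flat, E-double-flat, G-flat, B-double-flat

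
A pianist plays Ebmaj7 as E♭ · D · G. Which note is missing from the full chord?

The full Ebmaj7 chord is E♭, G, B♭, D.
Comparing with the voicing, the perfect 5th (5th) — B♭ — is absent.

B♭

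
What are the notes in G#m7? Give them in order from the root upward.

G#  B  D#  F#

Root G#, quality minor seventh:
G# — root
B — minor 3rd
D# — perfect 5th
F# — minor 7th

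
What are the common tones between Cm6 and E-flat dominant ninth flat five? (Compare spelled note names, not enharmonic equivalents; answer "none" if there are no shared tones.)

Cm6 = C, Eb, G, A.
E-flat dominant ninth flat five = Eb, G, Bbb, Db, F.
Shared: Eb, G.

Eb G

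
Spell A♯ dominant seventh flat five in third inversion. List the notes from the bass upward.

In root position, A♯ dominant seventh flat five is A-sharp–C-double-sharp–E–G-sharp.
Third inversion puts the seventh (G-sharp) in the bass.

G-sharp – A-sharp – C-double-sharp – E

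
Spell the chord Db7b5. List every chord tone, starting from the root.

Db  F  Abb  Cb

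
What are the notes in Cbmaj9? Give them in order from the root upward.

Root C♭, quality major ninth:
Root: C♭
Major 3rd (3rd): E♭
Perfect 5th (5th): G♭
Major 7th (7th): B♭
Major 9th (9th): D♭

C♭  E♭  G♭  B♭  D♭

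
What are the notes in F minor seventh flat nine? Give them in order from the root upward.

F minor seventh flat nine: minor seventh flat nine on F.
Root: F
Minor 3rd (3rd): Ab
Perfect 5th (5th): C
Minor 7th (7th): Eb
Minor 9th (9th): Gb

F, Ab, C, Eb, Gb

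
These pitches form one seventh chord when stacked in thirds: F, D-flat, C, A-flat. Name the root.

Stacking in thirds gives D-flat – F – A-flat – C, so D-flat is the root — D-flat major seventh.

D-flat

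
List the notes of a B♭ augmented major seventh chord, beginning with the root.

Root B-flat, quality augmented major seventh:
root → B-flat
3rd (major 3rd) → D
5th (augmented 5th) → F-sharp
7th (major 7th) → A

B-flat D F-sharp A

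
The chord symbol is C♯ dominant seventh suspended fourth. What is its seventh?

B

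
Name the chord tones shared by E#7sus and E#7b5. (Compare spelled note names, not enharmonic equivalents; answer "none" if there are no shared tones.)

E# D#

E#7sus: E# A# B# D#
E#7b5: E# G## B D#
Common to both → E#, D#.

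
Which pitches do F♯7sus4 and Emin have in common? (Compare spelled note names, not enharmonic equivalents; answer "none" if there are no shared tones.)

B – E

F♯7sus4 = F#, B, C#, E.
Emin = E, G, B.
Shared: B, E.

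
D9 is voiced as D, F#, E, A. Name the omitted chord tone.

C

D9 = D, F#, A, C, E. The voicing lacks the 7th (minor 7th), C.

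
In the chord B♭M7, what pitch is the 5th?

Root of B♭M7 = Bb. The 5th is a perfect 5th: Bb up a perfect 5th → F.

F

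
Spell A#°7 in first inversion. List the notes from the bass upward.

In root position, A#°7 is A#–C#–E–G.
First inversion puts the third (C#) in the bass.

C# – E – G – A#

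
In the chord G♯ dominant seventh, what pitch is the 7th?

G♯ dominant seventh is built on G-sharp; its 7th is a minor 7th above the root.
A seventh above G uses the letter F, and the minor 7th above G-sharp is F-sharp.

F-sharp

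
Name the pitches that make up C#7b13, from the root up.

C#, E#, G#, B, A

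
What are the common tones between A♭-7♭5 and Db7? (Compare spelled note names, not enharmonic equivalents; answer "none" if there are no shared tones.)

A♭ – C♭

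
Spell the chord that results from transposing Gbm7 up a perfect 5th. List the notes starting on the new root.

Db, Fb, Ab, Cb

A perfect 5th up from Gb is Db, so the new chord is Db minor seventh.
Root: Db
Minor 3rd (3rd): Fb
Perfect 5th (5th): Ab
Minor 7th (7th): Cb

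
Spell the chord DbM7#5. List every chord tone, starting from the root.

Db – F – A – C

Root Db, quality augmented major seventh:
root → Db
3rd (major 3rd) → F
5th (augmented 5th) → A
7th (major 7th) → C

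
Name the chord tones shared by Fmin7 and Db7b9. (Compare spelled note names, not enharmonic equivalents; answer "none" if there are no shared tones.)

Fmin7: F Ab C Eb
Db7b9: Db F Ab Cb Ebb
Common to both → F, Ab.

F, Ab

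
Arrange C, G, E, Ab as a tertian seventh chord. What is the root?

Ab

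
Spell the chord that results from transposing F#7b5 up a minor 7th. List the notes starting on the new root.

A minor 7th up from F♯ is E, so the new chord is E dominant seventh flat five.
root → E
3rd (major 3rd) → G♯
5th (diminished 5th) → B♭
7th (minor 7th) → D

E  G♯  B♭  D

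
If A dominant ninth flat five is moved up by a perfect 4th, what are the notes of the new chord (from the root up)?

D F# Ab C E

A perfect 4th up from A is D, so the new chord is D dominant ninth flat five.
root → D
3rd (major 3rd) → F#
5th (diminished 5th) → Ab
7th (minor 7th) → C
9th (major 9th) → E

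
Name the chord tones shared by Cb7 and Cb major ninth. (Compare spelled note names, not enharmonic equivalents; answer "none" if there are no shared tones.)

Cb, Eb, Gb

Cb7 = Cb, Eb, Gb, Bbb.
Cb major ninth = Cb, Eb, Gb, Bb, Db.
Shared: Cb, Eb, Gb.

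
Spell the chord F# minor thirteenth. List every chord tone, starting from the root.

F# minor thirteenth: minor thirteenth on F-sharp.
- root: F-sharp
- minor 3rd: A
- perfect 5th: C-sharp
- minor 7th: E
- major 9th: G-sharp
- perfect 11th: B
- major 13th: D-sharp

F-sharp, A, C-sharp, E, G-sharp, B, D-sharp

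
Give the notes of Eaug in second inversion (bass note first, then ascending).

B# – E – G#

In root position, Eaug is E–G#–B#.
Second inversion puts the fifth (B#) in the bass.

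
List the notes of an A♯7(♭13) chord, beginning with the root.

A♯  C𝄪  E♯  G♯  F♯

A♯7(♭13) is a dominant seventh flat thirteen built on A♯.
- root: A♯
- major 3rd: C𝄪
- perfect 5th: E♯
- minor 7th: G♯
- minor 13th: F♯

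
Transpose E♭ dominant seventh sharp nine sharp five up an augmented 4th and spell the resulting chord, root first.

A, C#, E#, G, B#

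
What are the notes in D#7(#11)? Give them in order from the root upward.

D#  F##  A#  C#  G##

D#7(#11): dominant seventh sharp eleven on D#.
root → D#
3rd (major 3rd) → F##
5th (perfect 5th) → A#
7th (minor 7th) → C#
11th (augmented 11th) → G##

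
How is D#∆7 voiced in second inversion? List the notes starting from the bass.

A♯, C𝄪, D♯, F𝄪

In root position, D#∆7 is D♯–F𝄪–A♯–C𝄪.
Second inversion puts the fifth (A♯) in the bass.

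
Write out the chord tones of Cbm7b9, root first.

Cb – Ebb – Gb – Bbb – Dbb

Cbm7b9 is a minor seventh flat nine built on Cb.
root → Cb
3rd (minor 3rd) → Ebb
5th (perfect 5th) → Gb
7th (minor 7th) → Bbb
9th (minor 9th) → Dbb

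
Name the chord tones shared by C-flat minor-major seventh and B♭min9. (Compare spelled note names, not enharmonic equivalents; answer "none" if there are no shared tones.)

Bb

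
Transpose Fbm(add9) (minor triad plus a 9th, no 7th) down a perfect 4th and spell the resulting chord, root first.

Cb – Ebb – Gb – Db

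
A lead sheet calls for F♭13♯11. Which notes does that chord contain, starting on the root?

F♭13♯11: dominant thirteenth sharp eleven on Fb.
Fb — root
Ab — major 3rd
Cb — perfect 5th
Ebb — minor 7th
Gb — major 9th
Bb — augmented 11th
Db — major 13th

Fb Ab Cb Ebb Gb Bb Db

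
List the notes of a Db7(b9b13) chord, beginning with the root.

Root Db, quality dominant seventh flat nine flat thirteen:
Root: Db
Major 3rd (3rd): F
Perfect 5th (5th): Ab
Minor 7th (7th): Cb
Minor 9th (9th): Ebb
Minor 13th (13th): Bbb

Db – F – Ab – Cb – Ebb – Bbb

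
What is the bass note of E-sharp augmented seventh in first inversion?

G##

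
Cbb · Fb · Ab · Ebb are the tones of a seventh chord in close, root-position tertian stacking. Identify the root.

Fb

Stacking in thirds gives Fb – Ab – Cbb – Ebb, so Fb is the root — Fb dominant seventh flat five.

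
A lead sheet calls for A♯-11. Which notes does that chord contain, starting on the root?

A#, C#, E#, G#, B#, D#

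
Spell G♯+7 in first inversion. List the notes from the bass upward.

B# D## F# G#

In root position, G♯+7 is G#–B#–D##–F#.
First inversion puts the third (B#) in the bass.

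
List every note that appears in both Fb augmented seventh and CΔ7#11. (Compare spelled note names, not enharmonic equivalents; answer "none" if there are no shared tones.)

C

Fb augmented seventh = Fb, Ab, C, Ebb.
CΔ7#11 = C, E, G, B, F#.
Shared: C.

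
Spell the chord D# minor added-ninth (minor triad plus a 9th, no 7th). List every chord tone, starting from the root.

Root D#, quality minor added-ninth:
D# — root
F# — minor 3rd
A# — perfect 5th
E# — major 9th

D#  F#  A#  E#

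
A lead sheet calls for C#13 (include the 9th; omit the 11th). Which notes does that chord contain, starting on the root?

Root C♯, quality dominant thirteenth:
- root: C♯
- major 3rd: E♯
- perfect 5th: G♯
- minor 7th: B
- major 9th: D♯
- major 13th: A♯

C♯  E♯  G♯  B  D♯  A♯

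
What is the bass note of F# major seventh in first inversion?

F# major seventh = F#–A#–C#–E#. First inversion → third in the bass = A#.

A#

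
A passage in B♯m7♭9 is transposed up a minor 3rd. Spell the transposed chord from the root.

D# F# A# C# E

B# up a minor 3rd → D#. New chord: D# minor seventh flat nine.
root → D#
3rd (minor 3rd) → F#
5th (perfect 5th) → A#
7th (minor 7th) → C#
9th (minor 9th) → E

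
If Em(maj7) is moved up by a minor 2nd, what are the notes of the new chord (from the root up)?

F  Ab  C  E

E up a minor 2nd → F. New chord: F minor-major seventh.
F — root
Ab — minor 3rd
C — perfect 5th
E — major 7th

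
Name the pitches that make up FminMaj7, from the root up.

FminMaj7 is a minor-major seventh built on F.
Root: F
Minor 3rd (3rd): Ab
Perfect 5th (5th): C
Major 7th (7th): E

F, Ab, C, E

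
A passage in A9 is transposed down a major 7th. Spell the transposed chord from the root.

Bb, D, F, Ab, C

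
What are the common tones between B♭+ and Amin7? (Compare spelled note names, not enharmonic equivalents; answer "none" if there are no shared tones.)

none

B♭+: Bb D F#
Amin7: A C E G
Common to both → none.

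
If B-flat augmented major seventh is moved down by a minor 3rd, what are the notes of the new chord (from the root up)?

G  B  D#  F#

Bb down a minor 3rd → G. New chord: G augmented major seventh.
root → G
3rd (major 3rd) → B
5th (augmented 5th) → D#
7th (major 7th) → F#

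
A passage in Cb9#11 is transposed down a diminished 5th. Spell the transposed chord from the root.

F – A – C – Eb – G – B

A diminished 5th down from Cb is F, so the new chord is F dominant ninth sharp eleven.
Root: F
Major 3rd (3rd): A
Perfect 5th (5th): C
Minor 7th (7th): Eb
Major 9th (9th): G
Augmented 11th (11th): B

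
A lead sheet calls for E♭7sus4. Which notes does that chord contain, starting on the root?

E♭  A♭  B♭  D♭

E♭7sus4: dominant seventh suspended fourth on E♭.
root → E♭
4th (perfect 4th) → A♭
5th (perfect 5th) → B♭
7th (minor 7th) → D♭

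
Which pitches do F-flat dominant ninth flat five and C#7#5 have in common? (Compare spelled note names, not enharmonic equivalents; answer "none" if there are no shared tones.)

none

F-flat dominant ninth flat five = Fb, Ab, Cbb, Ebb, Gb.
C#7#5 = C#, E#, G##, B.
Shared: none.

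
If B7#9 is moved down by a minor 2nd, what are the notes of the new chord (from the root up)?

A#  C##  E#  G#  B##

Transposed root: B → A# (minor 2nd down). So we spell A# dominant seventh sharp nine:
root → A#
3rd (major 3rd) → C##
5th (perfect 5th) → E#
7th (minor 7th) → G#
9th (augmented 9th) → B##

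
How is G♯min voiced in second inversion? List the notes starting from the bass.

D♯, G♯, B

In root position, G♯min is G♯–B–D♯.
Second inversion puts the fifth (D♯) in the bass.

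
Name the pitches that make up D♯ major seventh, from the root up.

Root D-sharp, quality major seventh:
D-sharp — root
F-double-sharp — major 3rd
A-sharp — perfect 5th
C-double-sharp — major 7th

D-sharp, F-double-sharp, A-sharp, C-double-sharp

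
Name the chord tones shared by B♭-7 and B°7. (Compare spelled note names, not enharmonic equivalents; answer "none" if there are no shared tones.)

B♭-7: Bb Db F Ab
B°7: B D F Ab
Common to both → F, Ab.

F, Ab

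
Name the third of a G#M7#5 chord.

B#

Root of G#M7#5 = G#. The 3rd is a major 3rd: G# up a major 3rd → B#.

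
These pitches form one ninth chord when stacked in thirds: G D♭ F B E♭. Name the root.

E♭

Stacking in thirds gives E♭ – G – B – D♭ – F, so E♭ is the root — E♭ dominant ninth sharp five.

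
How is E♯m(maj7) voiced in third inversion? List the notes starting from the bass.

D## – E# – G# – B#

In root position, E♯m(maj7) is E#–G#–B#–D##.
Third inversion puts the seventh (D##) in the bass.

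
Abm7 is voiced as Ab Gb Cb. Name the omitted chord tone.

Abm7 = Ab, Cb, Eb, Gb. The voicing lacks the 5th (perfect 5th), Eb.

Eb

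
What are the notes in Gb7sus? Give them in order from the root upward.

G♭, C♭, D♭, F♭

Gb7sus is a dominant seventh suspended fourth built on G♭.
G♭ — root
C♭ — perfect 4th
D♭ — perfect 5th
F♭ — minor 7th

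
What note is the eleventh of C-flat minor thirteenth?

Fb

C-flat minor thirteenth is built on Cb; its 11th is a perfect 11th above the root.
A fourth above C uses the letter F, and the perfect 11th above Cb is Fb.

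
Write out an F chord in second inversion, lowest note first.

C  F  A

In root position, F is F–A–C.
Second inversion puts the fifth (C) in the bass.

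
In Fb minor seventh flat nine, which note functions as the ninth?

Root of Fb minor seventh flat nine = F-flat. The 9th is a minor 9th: F-flat up a minor 9th → G-double-flat.

G-double-flat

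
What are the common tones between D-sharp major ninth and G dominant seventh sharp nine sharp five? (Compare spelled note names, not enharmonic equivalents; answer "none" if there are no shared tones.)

D-sharp, A-sharp

D-sharp major ninth: D-sharp F-double-sharp A-sharp C-double-sharp E-sharp
G dominant seventh sharp nine sharp five: G B D-sharp F A-sharp
Common to both → D-sharp, A-sharp.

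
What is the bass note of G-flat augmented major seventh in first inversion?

Bb

G-flat augmented major seventh = Gb–Bb–D–F. First inversion → third in the bass = Bb.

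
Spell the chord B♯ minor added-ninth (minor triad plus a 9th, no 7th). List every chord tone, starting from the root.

B-sharp, D-sharp, F-double-sharp, C-double-sharp

Root B-sharp, quality minor added-ninth:
Root: B-sharp
Minor 3rd (3rd): D-sharp
Perfect 5th (5th): F-double-sharp
Major 9th (9th): C-double-sharp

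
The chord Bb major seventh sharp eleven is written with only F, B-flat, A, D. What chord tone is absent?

E

The full Bb major seventh sharp eleven chord is B-flat, D, F, A, E.
Comparing with the voicing, the augmented 11th (11th) — E — is absent.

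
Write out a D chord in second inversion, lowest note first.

A, D, F#

D = D–F#–A; second inversion → fifth (A) lowest.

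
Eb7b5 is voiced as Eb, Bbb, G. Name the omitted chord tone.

Db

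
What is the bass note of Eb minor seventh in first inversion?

G-flat

Eb minor seventh = E-flat–G-flat–B-flat–D-flat. First inversion → third in the bass = G-flat.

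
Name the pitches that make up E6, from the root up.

E  G#  B  C#

Root E, quality major sixth:
root → E
3rd (major 3rd) → G#
5th (perfect 5th) → B
6th (major 6th) → C#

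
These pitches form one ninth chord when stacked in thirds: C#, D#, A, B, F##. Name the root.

B

Arranged so that each adjacent pair is a third by letter name: B – D# – F## – A – C#.
The bottom of that stack, B, is the root (this is B dominant ninth sharp five).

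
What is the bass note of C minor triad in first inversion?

E-flat

C minor triad in root position is C–E-flat–G.
First inversion places the third in the bass, which is E-flat.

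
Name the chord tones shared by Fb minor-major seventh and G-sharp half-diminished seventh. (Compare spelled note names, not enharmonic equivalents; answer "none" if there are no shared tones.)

Fb minor-major seventh: F-flat A-double-flat C-flat E-flat
G-sharp half-diminished seventh: G-sharp B D F-sharp
Common to both → none.

none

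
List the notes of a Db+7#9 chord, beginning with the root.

Db F A Cb E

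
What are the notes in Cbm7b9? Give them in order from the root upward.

Cb Ebb Gb Bbb Dbb

Root Cb, quality minor seventh flat nine:
- root: Cb
- minor 3rd: Ebb
- perfect 5th: Gb
- minor 7th: Bbb
- minor 9th: Dbb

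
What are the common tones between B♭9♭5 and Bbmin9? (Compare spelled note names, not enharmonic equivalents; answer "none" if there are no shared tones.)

B♭9♭5 = Bb, D, Fb, Ab, C.
Bbmin9 = Bb, Db, F, Ab, C.
Shared: Bb, Ab, C.

Bb, Ab, C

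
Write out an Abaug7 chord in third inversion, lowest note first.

Gb Ab C E

In root position, Abaug7 is Ab–C–E–Gb.
Third inversion puts the seventh (Gb) in the bass.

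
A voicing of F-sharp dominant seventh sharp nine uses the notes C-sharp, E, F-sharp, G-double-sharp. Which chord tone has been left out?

F-sharp dominant seventh sharp nine = F-sharp, A-sharp, C-sharp, E, G-double-sharp. The voicing lacks the 3rd (major 3rd), A-sharp.

A-sharp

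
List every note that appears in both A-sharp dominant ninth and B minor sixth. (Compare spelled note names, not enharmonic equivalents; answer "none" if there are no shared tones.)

G#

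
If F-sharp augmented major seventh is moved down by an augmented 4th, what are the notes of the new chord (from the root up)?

C, E, G#, B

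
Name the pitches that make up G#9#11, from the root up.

G#9#11 is a dominant ninth sharp eleven built on G♯.
- root: G♯
- major 3rd: B♯
- perfect 5th: D♯
- minor 7th: F♯
- major 9th: A♯
- augmented 11th: C𝄪

G♯ – B♯ – D♯ – F♯ – A♯ – C𝄪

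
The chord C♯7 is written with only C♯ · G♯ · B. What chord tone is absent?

C♯7 = C♯, E♯, G♯, B. The voicing lacks the 3rd (major 3rd), E♯.

E♯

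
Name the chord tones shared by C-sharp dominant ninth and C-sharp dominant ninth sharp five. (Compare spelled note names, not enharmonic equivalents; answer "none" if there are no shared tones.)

C-sharp dominant ninth = C-sharp, E-sharp, G-sharp, B, D-sharp.
C-sharp dominant ninth sharp five = C-sharp, E-sharp, G-double-sharp, B, D-sharp.
Shared: C-sharp, E-sharp, B, D-sharp.

C-sharp – E-sharp – B – D-sharp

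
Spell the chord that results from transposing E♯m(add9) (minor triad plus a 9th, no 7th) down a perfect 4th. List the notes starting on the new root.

B♯, D♯, F𝄪, C𝄪

Transposed root: E♯ → B♯ (perfect 4th down). So we spell B♯ minor added-ninth:
root → B♯
3rd (minor 3rd) → D♯
5th (perfect 5th) → F𝄪
9th (major 9th) → C𝄪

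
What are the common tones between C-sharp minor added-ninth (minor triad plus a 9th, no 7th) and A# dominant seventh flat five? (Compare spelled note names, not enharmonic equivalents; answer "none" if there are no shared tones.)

C-sharp minor added-ninth = C-sharp, E, G-sharp, D-sharp.
A# dominant seventh flat five = A-sharp, C-double-sharp, E, G-sharp.
Shared: E, G-sharp.

E G-sharp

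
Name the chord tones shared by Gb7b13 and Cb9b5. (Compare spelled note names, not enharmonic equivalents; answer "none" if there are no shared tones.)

Db

Gb7b13 = Gb, Bb, Db, Fb, Ebb.
Cb9b5 = Cb, Eb, Gbb, Bbb, Db.
Shared: Db.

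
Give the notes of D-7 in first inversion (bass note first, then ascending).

F, A, C, D

In root position, D-7 is D–F–A–C.
First inversion puts the third (F) in the bass.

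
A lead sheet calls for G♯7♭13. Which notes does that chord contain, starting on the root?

G#  B#  D#  F#  E

G♯7♭13 is a dominant seventh flat thirteen built on G#.
G# — root
B# — major 3rd
D# — perfect 5th
F# — minor 7th
E — minor 13th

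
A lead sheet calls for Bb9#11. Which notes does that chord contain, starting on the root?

Bb, D, F, Ab, C, E

Bb9#11: dominant ninth sharp eleven on Bb.
root → Bb
3rd (major 3rd) → D
5th (perfect 5th) → F
7th (minor 7th) → Ab
9th (major 9th) → C
11th (augmented 11th) → E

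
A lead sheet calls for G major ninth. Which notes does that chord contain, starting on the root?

G  B  D  F-sharp  A

G major ninth: major ninth on G.
- root: G
- major 3rd: B
- perfect 5th: D
- major 7th: F-sharp
- major 9th: A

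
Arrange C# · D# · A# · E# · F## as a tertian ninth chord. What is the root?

D#

Stacking in thirds gives D# – F## – A# – C# – E#, so D# is the root — D# dominant ninth.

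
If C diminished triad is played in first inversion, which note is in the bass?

Eb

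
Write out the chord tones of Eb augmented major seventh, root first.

Eb augmented major seventh is an augmented major seventh built on Eb.
Root: Eb
Major 3rd (3rd): G
Augmented 5th (5th): B
Major 7th (7th): D

Eb – G – B – D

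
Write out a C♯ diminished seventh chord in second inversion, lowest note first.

G  Bb  C#  E

In root position, C♯ diminished seventh is C#–E–G–Bb.
Second inversion puts the fifth (G) in the bass.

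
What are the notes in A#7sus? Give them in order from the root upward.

A♯ D♯ E♯ G♯

A#7sus: dominant seventh suspended fourth on A♯.
root → A♯
4th (perfect 4th) → D♯
5th (perfect 5th) → E♯
7th (minor 7th) → G♯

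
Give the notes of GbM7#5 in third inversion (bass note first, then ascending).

F – Gb – Bb – D

In root position, GbM7#5 is Gb–Bb–D–F.
Third inversion puts the seventh (F) in the bass.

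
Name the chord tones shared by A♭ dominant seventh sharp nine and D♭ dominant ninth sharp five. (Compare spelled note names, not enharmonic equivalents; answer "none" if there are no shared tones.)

E-flat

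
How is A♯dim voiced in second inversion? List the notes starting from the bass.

In root position, A♯dim is A#–C#–E.
Second inversion puts the fifth (E) in the bass.

E  A#  C#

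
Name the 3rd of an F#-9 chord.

A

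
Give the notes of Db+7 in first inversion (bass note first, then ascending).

Db+7 = Db–F–A–Cb; first inversion → third (F) lowest.

F – A – Cb – Db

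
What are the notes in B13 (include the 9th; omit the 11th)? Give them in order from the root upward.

Root B, quality dominant thirteenth:
Root: B
Major 3rd (3rd): D#
Perfect 5th (5th): F#
Minor 7th (7th): A
Major 9th (9th): C#
Major 13th (13th): G#

B – D# – F# – A – C# – G#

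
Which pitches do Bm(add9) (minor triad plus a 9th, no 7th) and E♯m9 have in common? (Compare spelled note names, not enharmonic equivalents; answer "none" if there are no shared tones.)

none

Bm(add9): B D F# C#
E♯m9: E# G# B# D# F##
Common to both → none.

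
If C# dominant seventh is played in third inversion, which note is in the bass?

B

C# dominant seventh = C-sharp–E-sharp–G-sharp–B. Third inversion → seventh in the bass = B.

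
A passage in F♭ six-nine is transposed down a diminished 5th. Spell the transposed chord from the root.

Bb – D – F – G – C

Fb down a diminished 5th → Bb. New chord: Bb six-nine.
root → Bb
3rd (major 3rd) → D
5th (perfect 5th) → F
6th (major 6th) → G
9th (major 9th) → C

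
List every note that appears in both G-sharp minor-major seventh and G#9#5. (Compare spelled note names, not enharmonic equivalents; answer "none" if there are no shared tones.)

G#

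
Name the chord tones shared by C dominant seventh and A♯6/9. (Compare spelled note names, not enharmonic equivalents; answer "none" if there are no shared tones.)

C dominant seventh = C, E, G, Bb.
A♯6/9 = A#, C##, E#, F##, B#.
Shared: none.

none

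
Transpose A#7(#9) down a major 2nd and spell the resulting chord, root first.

Transposed root: A# → G# (major 2nd down). So we spell G# dominant seventh sharp nine:
root → G#
3rd (major 3rd) → B#
5th (perfect 5th) → D#
7th (minor 7th) → F#
9th (augmented 9th) → A##

G# – B# – D# – F# – A##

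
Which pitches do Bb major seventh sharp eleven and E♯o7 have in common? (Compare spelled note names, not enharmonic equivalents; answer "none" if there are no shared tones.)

D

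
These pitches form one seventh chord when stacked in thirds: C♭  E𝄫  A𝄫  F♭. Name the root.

F♭

Stacking in thirds gives F♭ – A𝄫 – C♭ – E𝄫, so F♭ is the root — F♭ minor seventh.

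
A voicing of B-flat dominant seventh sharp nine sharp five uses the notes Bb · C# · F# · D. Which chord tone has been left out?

The full B-flat dominant seventh sharp nine sharp five chord is Bb, D, F#, Ab, C#.
Comparing with the voicing, the minor 7th (7th) — Ab — is absent.

Ab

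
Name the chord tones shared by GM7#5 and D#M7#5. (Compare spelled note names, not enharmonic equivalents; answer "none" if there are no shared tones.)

GM7#5: G B D# F#
D#M7#5: D# F## A## C##
Common to both → D#.

D#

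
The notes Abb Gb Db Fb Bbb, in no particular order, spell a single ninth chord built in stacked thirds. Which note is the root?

Gb

Stacking in thirds gives Gb – Bbb – Db – Fb – Abb, so Gb is the root — Gb minor seventh flat nine.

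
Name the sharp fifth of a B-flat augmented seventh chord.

F#

B-flat augmented seventh is built on Bb; its 5th is an augmented 5th above the root.
A fifth above B uses the letter F, and the augmented 5th above Bb is F#.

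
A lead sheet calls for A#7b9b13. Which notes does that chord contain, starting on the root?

A#  C##  E#  G#  B  F#

Root A#, quality dominant seventh flat nine flat thirteen:
Root: A#
Major 3rd (3rd): C##
Perfect 5th (5th): E#
Minor 7th (7th): G#
Minor 9th (9th): B
Minor 13th (13th): F#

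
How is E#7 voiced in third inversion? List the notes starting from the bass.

E#7 = E#–G##–B#–D#; third inversion → seventh (D#) lowest.

D#  E#  G##  B#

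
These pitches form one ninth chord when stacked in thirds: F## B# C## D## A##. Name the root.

B#

Stacking in thirds gives B# – D## – F## – A## – C##, so B# is the root — B# major ninth.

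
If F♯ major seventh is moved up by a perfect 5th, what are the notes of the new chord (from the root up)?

C-sharp E-sharp G-sharp B-sharp

A perfect 5th up from F-sharp is C-sharp, so the new chord is C-sharp major seventh.
Root: C-sharp
Major 3rd (3rd): E-sharp
Perfect 5th (5th): G-sharp
Major 7th (7th): B-sharp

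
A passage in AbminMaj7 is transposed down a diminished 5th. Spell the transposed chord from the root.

D, F, A, C#

Transposed root: Ab → D (diminished 5th down). So we spell D minor-major seventh:
root → D
3rd (minor 3rd) → F
5th (perfect 5th) → A
7th (major 7th) → C#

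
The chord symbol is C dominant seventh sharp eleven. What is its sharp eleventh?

C dominant seventh sharp eleven is built on C; its 11th is an augmented 11th above the root.
A fourth above C uses the letter F, and the augmented 11th above C is F-sharp.

F-sharp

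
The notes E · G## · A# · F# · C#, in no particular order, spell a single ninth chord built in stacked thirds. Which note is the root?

F#

Arranged so that each adjacent pair is a third by letter name: F# – A# – C# – E – G##.
The bottom of that stack, F#, is the root (this is F# dominant seventh sharp nine).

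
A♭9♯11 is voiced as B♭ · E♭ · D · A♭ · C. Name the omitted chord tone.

The full A♭9♯11 chord is A♭, C, E♭, G♭, B♭, D.
Comparing with the voicing, the minor 7th (7th) — G♭ — is absent.

G♭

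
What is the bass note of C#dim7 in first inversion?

E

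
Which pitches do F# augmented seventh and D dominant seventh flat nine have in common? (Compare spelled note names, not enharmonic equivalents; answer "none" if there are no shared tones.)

F-sharp

F# augmented seventh: F-sharp A-sharp C-double-sharp E
D dominant seventh flat nine: D F-sharp A C E-flat
Common to both → F-sharp.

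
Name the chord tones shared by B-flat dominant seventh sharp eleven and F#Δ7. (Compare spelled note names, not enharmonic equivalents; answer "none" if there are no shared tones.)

none

B-flat dominant seventh sharp eleven: B♭ D F A♭ E
F#Δ7: F♯ A♯ C♯ E♯
Common to both → none.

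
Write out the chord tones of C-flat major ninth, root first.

C-flat  E-flat  G-flat  B-flat  D-flat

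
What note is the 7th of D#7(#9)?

C#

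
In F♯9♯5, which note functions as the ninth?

G#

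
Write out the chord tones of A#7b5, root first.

A#7b5 is a dominant seventh flat five built on A#.
- root: A#
- major 3rd: C##
- diminished 5th: E
- minor 7th: G#

A# C## E G#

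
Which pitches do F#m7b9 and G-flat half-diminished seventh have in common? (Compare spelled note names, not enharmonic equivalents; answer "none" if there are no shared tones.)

none

F#m7b9 = F#, A, C#, E, G.
G-flat half-diminished seventh = Gb, Bbb, Dbb, Fb.
Shared: none.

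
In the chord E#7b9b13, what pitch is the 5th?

B#

Root of E#7b9b13 = E#. The 5th is a perfect 5th: E# up a perfect 5th → B#.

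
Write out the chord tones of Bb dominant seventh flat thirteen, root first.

Root B-flat, quality dominant seventh flat thirteen:
- root: B-flat
- major 3rd: D
- perfect 5th: F
- minor 7th: A-flat
- minor 13th: G-flat

B-flat  D  F  A-flat  G-flat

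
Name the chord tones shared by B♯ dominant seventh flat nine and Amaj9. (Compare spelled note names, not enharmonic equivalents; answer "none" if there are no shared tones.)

C♯

B♯ dominant seventh flat nine: B♯ D𝄪 F𝄪 A♯ C♯
Amaj9: A C♯ E G♯ B
Common to both → C♯.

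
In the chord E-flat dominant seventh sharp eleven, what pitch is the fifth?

Root of E-flat dominant seventh sharp eleven = E-flat. The 5th is a perfect 5th: E-flat up a perfect 5th → B-flat.

B-flat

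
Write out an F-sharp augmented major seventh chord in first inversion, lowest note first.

In root position, F-sharp augmented major seventh is F#–A#–C##–E#.
First inversion puts the third (A#) in the bass.

A#  C##  E#  F#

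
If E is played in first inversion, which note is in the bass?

G#

E = E–G#–B. First inversion → third in the bass = G#.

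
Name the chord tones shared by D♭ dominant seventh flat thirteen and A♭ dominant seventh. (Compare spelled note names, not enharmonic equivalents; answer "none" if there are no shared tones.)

A-flat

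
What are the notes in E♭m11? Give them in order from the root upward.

E♭m11: minor eleventh on E♭.
E♭ — root
G♭ — minor 3rd
B♭ — perfect 5th
D♭ — minor 7th
F — major 9th
A♭ — perfect 11th

E♭ G♭ B♭ D♭ F A♭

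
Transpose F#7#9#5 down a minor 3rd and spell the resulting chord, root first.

D# F## A## C# E##

Transposed root: F# → D# (minor 3rd down). So we spell D# dominant seventh sharp nine sharp five:
- root: D#
- major 3rd: F##
- augmented 5th: A##
- minor 7th: C#
- augmented 9th: E##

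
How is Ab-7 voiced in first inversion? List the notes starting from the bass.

Ab-7 = Ab–Cb–Eb–Gb; first inversion → third (Cb) lowest.

Cb, Eb, Gb, Ab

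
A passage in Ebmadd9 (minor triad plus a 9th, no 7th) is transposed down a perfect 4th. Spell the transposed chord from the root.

Bb, Db, F, C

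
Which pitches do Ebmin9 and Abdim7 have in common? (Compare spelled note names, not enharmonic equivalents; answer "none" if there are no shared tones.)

none

Ebmin9: Eb Gb Bb Db F
Abdim7: Ab Cb Ebb Gbb
Common to both → none.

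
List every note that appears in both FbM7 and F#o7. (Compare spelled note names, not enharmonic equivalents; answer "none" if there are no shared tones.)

FbM7: F♭ A♭ C♭ E♭
F#o7: F♯ A C E♭
Common to both → E♭.

E♭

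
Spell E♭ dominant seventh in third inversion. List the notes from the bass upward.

In root position, E♭ dominant seventh is Eb–G–Bb–Db.
Third inversion puts the seventh (Db) in the bass.

Db  Eb  G  Bb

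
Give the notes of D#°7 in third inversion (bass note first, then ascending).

C D# F# A

In root position, D#°7 is D#–F#–A–C.
Third inversion puts the seventh (C) in the bass.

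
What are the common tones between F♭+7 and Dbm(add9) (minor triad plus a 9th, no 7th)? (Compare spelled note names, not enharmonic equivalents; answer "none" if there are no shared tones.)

F♭+7: Fb Ab C Ebb
Dbm(add9): Db Fb Ab Eb
Common to both → Fb, Ab.

Fb, Ab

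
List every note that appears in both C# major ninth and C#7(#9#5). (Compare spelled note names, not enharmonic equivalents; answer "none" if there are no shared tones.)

C# major ninth: C# E# G# B# D#
C#7(#9#5): C# E# G## B D##
Common to both → C#, E#.

C#, E#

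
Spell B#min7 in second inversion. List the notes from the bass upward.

B#min7 = B#–D#–F##–A#; second inversion → fifth (F##) lowest.

F## A# B# D#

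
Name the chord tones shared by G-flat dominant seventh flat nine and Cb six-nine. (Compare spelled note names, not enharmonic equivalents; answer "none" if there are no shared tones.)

G-flat dominant seventh flat nine: G-flat B-flat D-flat F-flat A-double-flat
Cb six-nine: C-flat E-flat G-flat A-flat D-flat
Common to both → G-flat, D-flat.

G-flat, D-flat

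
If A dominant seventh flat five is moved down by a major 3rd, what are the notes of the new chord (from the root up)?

F A C-flat E-flat

A major 3rd down from A is F, so the new chord is F dominant seventh flat five.
root → F
3rd (major 3rd) → A
5th (diminished 5th) → C-flat
7th (minor 7th) → E-flat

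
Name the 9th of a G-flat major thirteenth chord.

Ab

Root of G-flat major thirteenth = Gb. The 9th is a major 9th: Gb up a major 9th → Ab.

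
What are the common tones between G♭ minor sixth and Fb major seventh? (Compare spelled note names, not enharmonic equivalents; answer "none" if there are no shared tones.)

Eb

G♭ minor sixth: Gb Bbb Db Eb
Fb major seventh: Fb Ab Cb Eb
Common to both → Eb.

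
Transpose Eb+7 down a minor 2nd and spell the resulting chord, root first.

D  F#  A#  C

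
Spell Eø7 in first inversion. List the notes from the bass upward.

In root position, Eø7 is E–G–Bb–D.
First inversion puts the third (G) in the bass.

G, Bb, D, E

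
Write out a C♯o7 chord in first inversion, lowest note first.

C♯o7 = C#–E–G–Bb; first inversion → third (E) lowest.

E – G – Bb – C#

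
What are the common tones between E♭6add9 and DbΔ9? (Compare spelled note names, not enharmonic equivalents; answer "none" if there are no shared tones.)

E♭6add9: Eb G Bb C F
DbΔ9: Db F Ab C Eb
Common to both → Eb, C, F.

Eb – C – F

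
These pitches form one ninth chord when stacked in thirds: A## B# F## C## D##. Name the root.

Arranged so that each adjacent pair is a third by letter name: B# – D## – F## – A## – C##.
The bottom of that stack, B#, is the root (this is B# major ninth).

B#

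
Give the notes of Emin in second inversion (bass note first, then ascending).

Emin = E–G–B; second inversion → fifth (B) lowest.

B, E, G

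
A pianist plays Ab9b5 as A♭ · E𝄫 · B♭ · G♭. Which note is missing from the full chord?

C

Ab9b5 = A♭, C, E𝄫, G♭, B♭. The voicing lacks the 3rd (major 3rd), C.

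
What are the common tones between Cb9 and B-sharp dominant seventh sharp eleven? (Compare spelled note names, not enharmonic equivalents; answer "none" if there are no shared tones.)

Cb9: Cb Eb Gb Bbb Db
B-sharp dominant seventh sharp eleven: B# D## F## A# E##
Common to both → none.

none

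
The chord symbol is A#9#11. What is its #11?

D##

A#9#11 is built on A#; its 11th is an augmented 11th above the root.
A fourth above A uses the letter D, and the augmented 11th above A# is D##.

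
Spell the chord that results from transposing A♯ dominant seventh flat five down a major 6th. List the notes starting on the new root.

A♯ down a major 6th → C♯. New chord: C♯ dominant seventh flat five.
C♯ — root
E♯ — major 3rd
G — diminished 5th
B — minor 7th

C♯  E♯  G  B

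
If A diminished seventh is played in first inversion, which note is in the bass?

C

A diminished seventh in root position is A–C–E-flat–G-flat.
First inversion places the third in the bass, which is C.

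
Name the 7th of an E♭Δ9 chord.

E♭Δ9 is built on Eb; its 7th is a major 7th above the root.
A seventh above E uses the letter D, and the major 7th above Eb is D.

D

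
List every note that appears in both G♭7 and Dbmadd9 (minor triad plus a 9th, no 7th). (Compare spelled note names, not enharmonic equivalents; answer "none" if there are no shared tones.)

D♭, F♭

G♭7: G♭ B♭ D♭ F♭
Dbmadd9: D♭ F♭ A♭ E♭
Common to both → D♭, F♭.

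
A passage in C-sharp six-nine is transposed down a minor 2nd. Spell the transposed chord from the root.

B-sharp – D-double-sharp – F-double-sharp – G-double-sharp – C-double-sharp

Transposed root: C-sharp → B-sharp (minor 2nd down). So we spell B-sharp six-nine:
root → B-sharp
3rd (major 3rd) → D-double-sharp
5th (perfect 5th) → F-double-sharp
6th (major 6th) → G-double-sharp
9th (major 9th) → C-double-sharp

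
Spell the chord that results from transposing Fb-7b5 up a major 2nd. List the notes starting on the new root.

Gb – Bbb – Dbb – Fb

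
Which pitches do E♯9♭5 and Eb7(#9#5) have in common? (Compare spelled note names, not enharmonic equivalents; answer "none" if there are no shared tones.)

E♯9♭5: E# G## B D# F##
Eb7(#9#5): Eb G B Db F#
Common to both → B.

B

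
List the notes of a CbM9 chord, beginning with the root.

Cb, Eb, Gb, Bb, Db

CbM9: major ninth on Cb.
root → Cb
3rd (major 3rd) → Eb
5th (perfect 5th) → Gb
7th (major 7th) → Bb
9th (major 9th) → Db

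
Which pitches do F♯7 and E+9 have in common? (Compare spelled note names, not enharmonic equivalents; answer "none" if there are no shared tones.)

F♯7 = F#, A#, C#, E.
E+9 = E, G#, B#, D, F#.
Shared: F#, E.

F# – E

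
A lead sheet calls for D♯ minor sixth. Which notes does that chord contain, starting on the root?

D♯ minor sixth: minor sixth on D-sharp.
Root: D-sharp
Minor 3rd (3rd): F-sharp
Perfect 5th (5th): A-sharp
Major 6th (6th): B-sharp

D-sharp F-sharp A-sharp B-sharp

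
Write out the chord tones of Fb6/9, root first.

Fb6/9: six-nine on Fb.
Fb — root
Ab — major 3rd
Cb — perfect 5th
Db — major 6th
Gb — major 9th

Fb  Ab  Cb  Db  Gb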